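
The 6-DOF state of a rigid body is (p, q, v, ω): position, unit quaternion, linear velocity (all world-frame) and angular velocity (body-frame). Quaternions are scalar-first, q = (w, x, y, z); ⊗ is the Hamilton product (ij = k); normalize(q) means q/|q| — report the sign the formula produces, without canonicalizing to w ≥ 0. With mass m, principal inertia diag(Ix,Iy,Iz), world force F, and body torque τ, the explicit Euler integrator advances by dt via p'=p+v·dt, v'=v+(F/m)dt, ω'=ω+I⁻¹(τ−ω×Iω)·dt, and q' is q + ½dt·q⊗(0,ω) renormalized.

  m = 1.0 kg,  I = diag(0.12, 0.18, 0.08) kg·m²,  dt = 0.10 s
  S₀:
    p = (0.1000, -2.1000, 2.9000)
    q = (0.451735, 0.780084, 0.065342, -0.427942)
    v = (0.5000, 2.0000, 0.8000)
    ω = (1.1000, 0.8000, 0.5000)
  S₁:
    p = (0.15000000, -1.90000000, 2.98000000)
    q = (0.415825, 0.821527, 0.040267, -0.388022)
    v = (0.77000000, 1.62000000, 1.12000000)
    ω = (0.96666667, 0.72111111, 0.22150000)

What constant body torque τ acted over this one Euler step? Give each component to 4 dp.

τ = (-0.2000, -0.1200, -0.1700)

ω₁ − ω₀ = (-0.13333333, -0.07888889, -0.27850000)
gyro term ω₀×Iω₀ = (-0.0400, 0.0220, 0.0528)
applied torque τ = (-0.2000, -0.1200, -0.1700)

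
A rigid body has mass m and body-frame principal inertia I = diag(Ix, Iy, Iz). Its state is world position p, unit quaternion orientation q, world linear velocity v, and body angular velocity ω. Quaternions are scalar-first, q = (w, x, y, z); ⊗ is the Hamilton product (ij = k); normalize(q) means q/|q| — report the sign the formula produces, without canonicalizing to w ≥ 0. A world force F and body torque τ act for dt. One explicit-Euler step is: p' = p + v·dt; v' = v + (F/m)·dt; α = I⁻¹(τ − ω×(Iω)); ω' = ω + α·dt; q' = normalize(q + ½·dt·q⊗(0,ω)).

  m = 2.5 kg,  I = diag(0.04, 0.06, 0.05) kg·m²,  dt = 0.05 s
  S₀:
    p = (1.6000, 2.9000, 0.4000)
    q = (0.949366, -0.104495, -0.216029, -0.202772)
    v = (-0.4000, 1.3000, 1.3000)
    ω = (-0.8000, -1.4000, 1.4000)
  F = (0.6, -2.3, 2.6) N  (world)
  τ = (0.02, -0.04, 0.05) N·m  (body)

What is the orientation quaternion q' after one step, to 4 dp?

Hamilton product q⊗(0,ω) = (-0.1021558, -1.3458142, -1.0206018, 1.3025822)
q' = normalize(q + ½dt·q⊗(0,ω)) = (0.9455, -0.1379, -0.2412, -0.1700)

q' = (0.9455, -0.1379, -0.2412, -0.1700)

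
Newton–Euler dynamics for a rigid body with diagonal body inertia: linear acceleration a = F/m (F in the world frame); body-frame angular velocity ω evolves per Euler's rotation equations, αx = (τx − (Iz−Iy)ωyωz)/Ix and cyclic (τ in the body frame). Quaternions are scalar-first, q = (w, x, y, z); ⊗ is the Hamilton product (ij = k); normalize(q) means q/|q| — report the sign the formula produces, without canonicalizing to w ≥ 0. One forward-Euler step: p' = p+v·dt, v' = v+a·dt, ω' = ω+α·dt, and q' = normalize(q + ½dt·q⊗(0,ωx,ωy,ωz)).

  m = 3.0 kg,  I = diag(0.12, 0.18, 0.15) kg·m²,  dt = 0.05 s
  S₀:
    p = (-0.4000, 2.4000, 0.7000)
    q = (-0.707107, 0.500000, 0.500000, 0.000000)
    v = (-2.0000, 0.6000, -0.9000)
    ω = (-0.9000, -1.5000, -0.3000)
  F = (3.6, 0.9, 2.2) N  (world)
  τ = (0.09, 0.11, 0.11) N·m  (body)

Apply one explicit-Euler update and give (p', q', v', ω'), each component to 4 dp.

a = F/m = (1.2000, 0.3000, 0.7333)
new position p' = (-0.5000, 2.4300, 0.6550)
new velocity v' = (-1.9400, 0.6150, -0.8633)
(τ − ω×Iω)/I = (0.8625, 0.6561, 0.1933)
new body rate ω' = (-0.8569, -1.4672, -0.2903)
2q̇ = q⊗(0,ω) = (1.2000000, 0.4863963, 1.2106605, -0.0878679)
updated quaternion q' = (-0.6764, 0.5117, 0.5297, -0.0022)

p' = (-0.5000, 2.4300, 0.6550)
q' = (-0.6764, 0.5117, 0.5297, -0.0022)
v' = (-1.9400, 0.6150, -0.8633)
ω' = (-0.8569, -1.4672, -0.2903)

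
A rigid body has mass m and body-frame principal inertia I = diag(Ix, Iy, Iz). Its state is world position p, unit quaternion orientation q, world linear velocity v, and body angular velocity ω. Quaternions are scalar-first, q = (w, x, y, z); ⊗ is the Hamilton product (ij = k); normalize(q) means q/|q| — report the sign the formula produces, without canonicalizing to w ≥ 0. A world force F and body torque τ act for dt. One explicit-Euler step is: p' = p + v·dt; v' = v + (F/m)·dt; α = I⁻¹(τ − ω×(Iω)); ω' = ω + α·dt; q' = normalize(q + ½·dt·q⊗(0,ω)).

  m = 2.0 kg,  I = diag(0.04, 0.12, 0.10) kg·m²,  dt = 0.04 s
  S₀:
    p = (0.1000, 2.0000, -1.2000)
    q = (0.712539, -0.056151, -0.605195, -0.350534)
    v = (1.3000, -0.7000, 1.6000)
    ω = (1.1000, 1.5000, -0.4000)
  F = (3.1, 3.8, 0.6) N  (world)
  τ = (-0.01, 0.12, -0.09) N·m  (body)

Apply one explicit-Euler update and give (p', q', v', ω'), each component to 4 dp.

p' = (0.1520, 1.9720, -1.1360)
q' = (0.7286, -0.0251, -0.5916, -0.3444)
v' = (1.3620, -0.6240, 1.6120)
ω' = (1.0780, 1.5312, -0.4888)

(τ − ω×Iω)/I = (-0.5500, 0.7800, -2.2200)
new body rate ω' = (1.0780, 1.5312, -0.4888)
Hamilton product q⊗(0,ω) = (0.8293450, 1.5516719, 0.6607607, 0.2964724)
q + ½dt·q⊗(0,ω), renormalized = (0.7286, -0.0251, -0.5916, -0.3444)
linear accel F/m = (1.5500, 1.9000, 0.3000)
p + v·dt = (0.1520, 1.9720, -1.1360)
v + (F/m)dt = (1.3620, -0.6240, 1.6120)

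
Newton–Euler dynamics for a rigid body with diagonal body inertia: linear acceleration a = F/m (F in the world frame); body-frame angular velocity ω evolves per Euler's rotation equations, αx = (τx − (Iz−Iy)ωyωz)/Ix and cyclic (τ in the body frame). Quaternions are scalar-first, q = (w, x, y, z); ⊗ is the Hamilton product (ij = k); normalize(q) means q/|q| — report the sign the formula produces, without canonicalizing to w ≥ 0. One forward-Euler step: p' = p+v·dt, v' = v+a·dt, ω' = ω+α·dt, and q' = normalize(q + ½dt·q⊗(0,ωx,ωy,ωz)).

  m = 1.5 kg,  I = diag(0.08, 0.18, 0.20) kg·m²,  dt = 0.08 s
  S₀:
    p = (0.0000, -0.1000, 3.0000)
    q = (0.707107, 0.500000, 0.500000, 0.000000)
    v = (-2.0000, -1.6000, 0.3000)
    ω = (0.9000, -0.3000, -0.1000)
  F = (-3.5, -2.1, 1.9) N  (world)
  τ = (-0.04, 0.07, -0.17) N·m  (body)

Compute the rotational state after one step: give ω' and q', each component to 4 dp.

ω' = (0.8594, -0.2737, -0.1572)
q' = (0.6946, 0.5231, 0.4932, -0.0268)

ω×(Iω) gyroscopic = (0.0006, 0.0108, -0.0270)
(τ − ω×Iω)/I = (-0.5075, 0.3289, -0.7150)
ω + α·dt = (0.8594, -0.2737, -0.1572)
q⊗(0,ω) = (-0.3000000, 0.5863963, -0.1621321, -0.6707107)
updated quaternion q' = (0.6946, 0.5231, 0.4932, -0.0268)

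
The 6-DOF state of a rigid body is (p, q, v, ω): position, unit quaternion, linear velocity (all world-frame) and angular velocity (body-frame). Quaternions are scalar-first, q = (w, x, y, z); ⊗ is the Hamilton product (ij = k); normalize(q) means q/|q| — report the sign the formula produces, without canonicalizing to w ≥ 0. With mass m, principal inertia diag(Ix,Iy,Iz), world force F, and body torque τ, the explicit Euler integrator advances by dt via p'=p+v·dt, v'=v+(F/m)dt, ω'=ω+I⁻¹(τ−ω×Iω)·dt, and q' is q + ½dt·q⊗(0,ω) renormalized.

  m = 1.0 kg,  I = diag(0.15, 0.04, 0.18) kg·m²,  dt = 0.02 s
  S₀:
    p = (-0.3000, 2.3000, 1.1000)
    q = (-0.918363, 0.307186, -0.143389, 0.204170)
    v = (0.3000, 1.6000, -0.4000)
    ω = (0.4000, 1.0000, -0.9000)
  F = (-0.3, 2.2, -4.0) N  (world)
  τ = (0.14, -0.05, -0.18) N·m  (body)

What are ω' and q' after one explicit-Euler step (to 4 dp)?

ω' = (0.4355, 0.9696, -0.9151)
q' = (-0.9162, 0.3027, -0.1490, 0.2161)

(τ − ω×Iω)/I = (1.7733, -1.5200, -0.7556)
ω + α·dt = (0.4355, 0.9696, -0.9151)
q⊗(0,ω) = (0.2042676, -0.4424651, -0.5602276, 1.1910683)
updated quaternion q' = (-0.9162, 0.3027, -0.1490, 0.2161)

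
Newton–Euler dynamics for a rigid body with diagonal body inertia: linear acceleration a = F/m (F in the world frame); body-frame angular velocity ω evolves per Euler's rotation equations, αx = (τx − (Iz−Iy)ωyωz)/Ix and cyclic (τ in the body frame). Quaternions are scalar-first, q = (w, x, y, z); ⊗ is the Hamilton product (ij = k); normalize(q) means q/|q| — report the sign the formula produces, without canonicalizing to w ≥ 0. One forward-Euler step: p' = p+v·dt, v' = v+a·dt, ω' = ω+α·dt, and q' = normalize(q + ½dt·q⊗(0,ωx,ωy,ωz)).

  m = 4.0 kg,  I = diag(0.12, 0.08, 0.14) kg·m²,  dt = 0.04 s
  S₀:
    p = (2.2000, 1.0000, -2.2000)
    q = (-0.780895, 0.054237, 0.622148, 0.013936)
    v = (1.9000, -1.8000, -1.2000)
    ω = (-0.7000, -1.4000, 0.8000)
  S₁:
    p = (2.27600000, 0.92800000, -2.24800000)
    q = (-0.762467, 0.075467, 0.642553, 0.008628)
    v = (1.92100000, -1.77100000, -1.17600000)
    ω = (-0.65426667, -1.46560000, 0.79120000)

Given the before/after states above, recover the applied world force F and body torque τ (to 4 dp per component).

F = (2.1000, 2.9000, 2.4000)
τ = (0.0700, -0.1200, -0.0700)

Δω = ω₁−ω₀ = (0.04573333, -0.06560000, -0.00880000)
τ = I·(Δω/dt) + ω₀×(Iω₀) = (0.0700, -0.1200, -0.0700)
v₁ − v₀ = (0.02100000, 0.02900000, 0.02400000)
m·(v₁−v₀)/dt = (2.1000, 2.9000, 2.4000)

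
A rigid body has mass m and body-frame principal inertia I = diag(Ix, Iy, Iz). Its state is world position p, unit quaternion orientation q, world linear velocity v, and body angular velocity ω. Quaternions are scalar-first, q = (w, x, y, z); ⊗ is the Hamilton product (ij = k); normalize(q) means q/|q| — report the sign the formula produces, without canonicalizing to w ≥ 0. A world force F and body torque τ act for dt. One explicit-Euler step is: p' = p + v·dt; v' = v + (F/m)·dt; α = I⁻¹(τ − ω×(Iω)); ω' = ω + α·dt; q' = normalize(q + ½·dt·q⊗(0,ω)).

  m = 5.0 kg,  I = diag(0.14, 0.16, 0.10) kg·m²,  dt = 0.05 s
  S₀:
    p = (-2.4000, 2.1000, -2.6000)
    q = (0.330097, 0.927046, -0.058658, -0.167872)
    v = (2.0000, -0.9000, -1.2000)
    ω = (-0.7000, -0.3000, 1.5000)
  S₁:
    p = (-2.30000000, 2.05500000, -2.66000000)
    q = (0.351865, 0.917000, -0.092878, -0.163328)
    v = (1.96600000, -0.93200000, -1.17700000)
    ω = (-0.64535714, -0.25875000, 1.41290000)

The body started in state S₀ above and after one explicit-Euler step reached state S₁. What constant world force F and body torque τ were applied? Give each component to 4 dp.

F = (-3.4000, -3.2000, 2.3000)
τ = (0.1800, 0.0900, -0.1700)

rate change Δω = (0.05464286, 0.04125000, -0.08710000)
τ = I·(Δω/dt) + ω₀×(Iω₀) = (0.1800, 0.0900, -0.1700)
Δv = v₁−v₀ = (-0.03400000, -0.03200000, 0.02300000)
m·(v₁−v₀)/dt = (-3.4000, -3.2000, 2.3000)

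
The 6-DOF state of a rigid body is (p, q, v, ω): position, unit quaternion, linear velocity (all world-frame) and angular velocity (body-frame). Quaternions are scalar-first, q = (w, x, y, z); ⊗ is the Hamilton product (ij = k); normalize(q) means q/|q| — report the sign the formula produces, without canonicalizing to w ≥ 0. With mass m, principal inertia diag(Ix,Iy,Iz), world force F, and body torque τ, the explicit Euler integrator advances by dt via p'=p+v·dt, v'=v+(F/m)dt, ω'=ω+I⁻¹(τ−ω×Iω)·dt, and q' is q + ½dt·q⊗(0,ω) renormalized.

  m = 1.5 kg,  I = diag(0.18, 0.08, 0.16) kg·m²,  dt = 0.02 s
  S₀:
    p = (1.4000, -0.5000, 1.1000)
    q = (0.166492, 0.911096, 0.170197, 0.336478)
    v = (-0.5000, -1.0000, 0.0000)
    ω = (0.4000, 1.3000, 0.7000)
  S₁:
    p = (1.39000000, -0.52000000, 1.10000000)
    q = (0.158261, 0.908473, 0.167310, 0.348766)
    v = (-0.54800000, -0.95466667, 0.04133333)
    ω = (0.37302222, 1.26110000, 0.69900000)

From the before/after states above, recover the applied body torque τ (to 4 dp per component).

Δω = ω₁−ω₀ = (-0.02697778, -0.03890000, -0.00100000)
ω₀×(Iω₀) = (0.0728, 0.0056, -0.0520)
I·α + gyro = (-0.1700, -0.1500, -0.0600)

τ = (-0.1700, -0.1500, -0.0600)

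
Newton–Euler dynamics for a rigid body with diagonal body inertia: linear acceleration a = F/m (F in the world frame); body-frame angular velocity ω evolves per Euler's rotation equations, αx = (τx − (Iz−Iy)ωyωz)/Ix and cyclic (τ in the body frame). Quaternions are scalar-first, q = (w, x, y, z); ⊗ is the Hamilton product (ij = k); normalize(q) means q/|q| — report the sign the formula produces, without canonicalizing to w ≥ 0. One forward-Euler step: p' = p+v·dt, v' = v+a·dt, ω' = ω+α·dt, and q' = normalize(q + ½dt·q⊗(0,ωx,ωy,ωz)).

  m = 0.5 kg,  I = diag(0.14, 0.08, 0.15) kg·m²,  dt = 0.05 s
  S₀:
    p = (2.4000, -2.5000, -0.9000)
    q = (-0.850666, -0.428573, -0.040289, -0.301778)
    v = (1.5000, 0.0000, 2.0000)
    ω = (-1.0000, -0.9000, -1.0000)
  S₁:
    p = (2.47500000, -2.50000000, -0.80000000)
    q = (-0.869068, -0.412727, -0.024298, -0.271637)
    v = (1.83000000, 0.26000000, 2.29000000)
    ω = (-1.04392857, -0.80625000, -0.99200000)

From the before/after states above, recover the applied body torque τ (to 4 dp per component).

Δω = ω₁−ω₀ = (-0.04392857, 0.09375000, 0.00800000)
precession coupling = (0.0630, -0.0100, -0.0540)
τ = I·(Δω/dt) + ω₀×(Iω₀) = (-0.0600, 0.1400, -0.0300)

τ = (-0.0600, 0.1400, -0.0300)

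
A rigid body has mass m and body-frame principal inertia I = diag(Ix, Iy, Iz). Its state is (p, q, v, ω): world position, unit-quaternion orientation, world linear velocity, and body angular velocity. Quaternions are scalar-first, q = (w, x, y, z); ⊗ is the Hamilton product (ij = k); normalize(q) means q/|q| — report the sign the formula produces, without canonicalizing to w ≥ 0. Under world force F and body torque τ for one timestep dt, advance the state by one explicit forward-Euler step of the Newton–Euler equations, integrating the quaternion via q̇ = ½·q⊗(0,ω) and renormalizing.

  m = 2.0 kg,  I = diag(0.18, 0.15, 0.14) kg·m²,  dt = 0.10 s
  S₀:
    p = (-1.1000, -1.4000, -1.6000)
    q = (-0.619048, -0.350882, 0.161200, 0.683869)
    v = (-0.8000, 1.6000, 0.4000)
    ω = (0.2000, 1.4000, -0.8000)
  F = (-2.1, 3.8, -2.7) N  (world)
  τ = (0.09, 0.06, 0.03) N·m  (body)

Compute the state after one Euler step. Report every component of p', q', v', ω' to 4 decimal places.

p' = (-1.1800, -1.2400, -1.5600)
q' = (-0.5975, -0.4100, 0.1103, 0.6802)
v' = (-0.9050, 1.7900, 0.2650)
ω' = (0.2438, 1.4443, -0.7726)

gyro term ω×Iω = (0.0112, -0.0064, -0.0084)
(τ − ω×Iω)/I = (0.4378, 0.4427, 0.2743)
ω' = ω + α·dt = (0.2438, 1.4443, -0.7726)
Hamilton product q⊗(0,ω) = (0.3915916, -1.2101862, -1.0105990, -0.0282364)
updated quaternion q' = (-0.5975, -0.4100, 0.1103, 0.6802)
p' = p + v·dt = (-1.1800, -1.2400, -1.5600)
v' = v + a·dt = (-0.9050, 1.7900, 0.2650)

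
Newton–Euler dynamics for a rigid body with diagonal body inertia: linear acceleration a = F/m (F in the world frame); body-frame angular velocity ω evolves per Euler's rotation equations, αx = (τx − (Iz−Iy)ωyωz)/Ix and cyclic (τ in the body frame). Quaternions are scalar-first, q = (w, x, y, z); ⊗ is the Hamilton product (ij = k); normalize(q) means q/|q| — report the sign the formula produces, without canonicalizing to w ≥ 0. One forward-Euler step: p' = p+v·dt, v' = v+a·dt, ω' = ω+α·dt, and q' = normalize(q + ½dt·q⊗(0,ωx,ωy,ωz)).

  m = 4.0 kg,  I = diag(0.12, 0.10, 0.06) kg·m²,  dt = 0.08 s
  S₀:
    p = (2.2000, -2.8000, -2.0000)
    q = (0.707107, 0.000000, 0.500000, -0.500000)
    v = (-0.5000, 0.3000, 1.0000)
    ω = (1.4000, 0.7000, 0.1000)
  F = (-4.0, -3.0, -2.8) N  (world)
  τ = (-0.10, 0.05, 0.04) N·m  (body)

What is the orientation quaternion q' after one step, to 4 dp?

2q̇ = q⊗(0,ω) = (-0.3000000, 1.3899498, -0.2050251, -0.6292893)
updated quaternion q' = (0.6937, 0.0555, 0.4908, -0.5241)

q' = (0.6937, 0.0555, 0.4908, -0.5241)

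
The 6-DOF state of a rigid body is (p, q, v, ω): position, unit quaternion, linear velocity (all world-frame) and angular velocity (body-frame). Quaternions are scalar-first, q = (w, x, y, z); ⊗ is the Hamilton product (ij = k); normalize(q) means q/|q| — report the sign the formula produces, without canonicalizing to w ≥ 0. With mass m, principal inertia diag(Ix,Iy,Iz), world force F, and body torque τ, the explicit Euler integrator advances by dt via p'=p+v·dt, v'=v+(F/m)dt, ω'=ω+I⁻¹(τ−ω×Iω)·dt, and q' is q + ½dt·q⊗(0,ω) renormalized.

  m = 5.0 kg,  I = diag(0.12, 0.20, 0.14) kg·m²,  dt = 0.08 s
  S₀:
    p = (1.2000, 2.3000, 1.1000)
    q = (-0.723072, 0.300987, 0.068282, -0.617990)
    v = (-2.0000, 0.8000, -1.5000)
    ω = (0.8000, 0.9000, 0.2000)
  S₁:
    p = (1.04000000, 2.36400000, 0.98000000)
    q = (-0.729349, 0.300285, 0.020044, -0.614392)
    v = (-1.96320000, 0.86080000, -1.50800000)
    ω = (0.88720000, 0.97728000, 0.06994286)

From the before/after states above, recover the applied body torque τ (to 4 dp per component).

ω₁ − ω₀ = (0.08720000, 0.07728000, -0.13005714)
I·α + gyro = (0.1200, 0.1900, -0.1700)

τ = (0.1200, 0.1900, -0.1700)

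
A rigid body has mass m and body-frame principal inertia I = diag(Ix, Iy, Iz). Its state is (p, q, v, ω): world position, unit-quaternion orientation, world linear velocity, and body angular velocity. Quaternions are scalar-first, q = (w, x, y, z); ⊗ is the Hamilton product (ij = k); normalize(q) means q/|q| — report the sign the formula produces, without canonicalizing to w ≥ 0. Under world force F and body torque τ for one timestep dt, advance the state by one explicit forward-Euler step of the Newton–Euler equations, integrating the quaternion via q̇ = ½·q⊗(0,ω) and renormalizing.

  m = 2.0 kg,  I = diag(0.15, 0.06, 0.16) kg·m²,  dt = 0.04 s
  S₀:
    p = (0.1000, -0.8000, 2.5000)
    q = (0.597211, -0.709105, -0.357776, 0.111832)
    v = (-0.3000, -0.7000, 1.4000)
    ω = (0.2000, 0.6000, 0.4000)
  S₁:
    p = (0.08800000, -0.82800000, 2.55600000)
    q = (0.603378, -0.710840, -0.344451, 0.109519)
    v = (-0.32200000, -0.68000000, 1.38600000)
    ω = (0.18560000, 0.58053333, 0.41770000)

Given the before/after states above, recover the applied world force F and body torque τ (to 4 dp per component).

F = (-1.1000, 1.0000, -0.7000)
τ = (-0.0300, -0.0300, 0.0600)

Δv = v₁−v₀ = (-0.02200000, 0.02000000, -0.01400000)
applied force F = (-1.1000, 1.0000, -0.7000)
rate change Δω = (-0.01440000, -0.01946667, 0.01770000)
ω₀×(Iω₀) = (0.0240, -0.0008, -0.0108)
I·α + gyro = (-0.0300, -0.0300, 0.0600)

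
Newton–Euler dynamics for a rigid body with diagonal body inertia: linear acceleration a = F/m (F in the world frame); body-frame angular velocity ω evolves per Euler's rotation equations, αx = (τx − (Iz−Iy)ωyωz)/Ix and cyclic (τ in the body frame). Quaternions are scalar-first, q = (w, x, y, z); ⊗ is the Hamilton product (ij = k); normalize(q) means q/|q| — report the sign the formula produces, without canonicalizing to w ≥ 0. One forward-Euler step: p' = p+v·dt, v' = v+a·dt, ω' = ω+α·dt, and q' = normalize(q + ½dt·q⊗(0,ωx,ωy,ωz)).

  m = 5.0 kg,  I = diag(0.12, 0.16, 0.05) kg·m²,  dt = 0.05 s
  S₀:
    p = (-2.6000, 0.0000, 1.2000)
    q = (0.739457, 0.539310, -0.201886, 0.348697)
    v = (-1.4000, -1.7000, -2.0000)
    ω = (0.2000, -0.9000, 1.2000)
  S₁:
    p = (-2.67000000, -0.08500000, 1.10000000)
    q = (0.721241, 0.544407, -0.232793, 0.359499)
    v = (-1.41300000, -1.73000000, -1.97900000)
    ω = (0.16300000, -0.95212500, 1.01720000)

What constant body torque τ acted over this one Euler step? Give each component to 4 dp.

ω₁ − ω₀ = (-0.03700000, -0.05212500, -0.18280000)
gyro term ω₀×Iω₀ = (0.1188, 0.0168, -0.0072)
I·α + gyro = (0.0300, -0.1500, -0.1900)

τ = (0.0300, -0.1500, -0.1900)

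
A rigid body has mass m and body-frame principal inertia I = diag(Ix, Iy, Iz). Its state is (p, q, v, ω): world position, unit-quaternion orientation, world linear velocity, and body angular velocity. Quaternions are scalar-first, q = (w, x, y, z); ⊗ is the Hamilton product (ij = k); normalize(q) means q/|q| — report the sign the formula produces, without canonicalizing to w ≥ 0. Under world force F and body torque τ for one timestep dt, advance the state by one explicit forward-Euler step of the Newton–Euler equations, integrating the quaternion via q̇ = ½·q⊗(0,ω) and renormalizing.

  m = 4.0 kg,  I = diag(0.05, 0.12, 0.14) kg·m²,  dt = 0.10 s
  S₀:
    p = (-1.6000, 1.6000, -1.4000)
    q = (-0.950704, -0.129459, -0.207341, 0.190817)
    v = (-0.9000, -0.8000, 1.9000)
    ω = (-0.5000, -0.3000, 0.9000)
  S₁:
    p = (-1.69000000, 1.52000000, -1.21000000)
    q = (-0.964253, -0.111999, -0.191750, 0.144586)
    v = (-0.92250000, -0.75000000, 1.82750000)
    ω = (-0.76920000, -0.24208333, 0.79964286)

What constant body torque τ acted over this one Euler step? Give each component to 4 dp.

Δω = ω₁−ω₀ = (-0.26920000, 0.05791667, -0.10035714)
precession coupling = (-0.0054, 0.0405, 0.0105)
applied torque τ = (-0.1400, 0.1100, -0.1300)

τ = (-0.1400, 0.1100, -0.1300)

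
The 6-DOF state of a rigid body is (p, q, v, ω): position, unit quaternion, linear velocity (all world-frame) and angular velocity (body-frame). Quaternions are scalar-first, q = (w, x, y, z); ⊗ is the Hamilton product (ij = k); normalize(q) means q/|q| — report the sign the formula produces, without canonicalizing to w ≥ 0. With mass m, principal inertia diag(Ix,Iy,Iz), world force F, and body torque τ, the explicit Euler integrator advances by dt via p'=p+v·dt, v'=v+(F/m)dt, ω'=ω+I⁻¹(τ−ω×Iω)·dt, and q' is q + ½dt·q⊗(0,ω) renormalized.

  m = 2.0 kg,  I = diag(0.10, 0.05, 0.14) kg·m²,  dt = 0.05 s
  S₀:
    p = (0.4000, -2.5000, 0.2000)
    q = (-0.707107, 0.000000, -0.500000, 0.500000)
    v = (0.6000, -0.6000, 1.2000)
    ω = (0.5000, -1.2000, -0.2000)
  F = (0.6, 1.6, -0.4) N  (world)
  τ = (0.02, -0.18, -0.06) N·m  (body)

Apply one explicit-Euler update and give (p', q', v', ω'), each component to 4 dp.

a = F/m = (0.3000, 0.8000, -0.2000)
p + v·dt = (0.4300, -2.5300, 0.2600)
new velocity v' = (0.6150, -0.5600, 1.1900)
precession coupling ω×(Iω) = (0.0216, 0.0040, 0.0300)
(τ − ω×Iω)/I = (-0.0160, -3.6800, -0.6429)
ω' = ω + α·dt = (0.4992, -1.3840, -0.2321)
q⊗(0,ω) = (-0.5000000, 0.3464465, 1.0985284, 0.3914214)
updated quaternion q' = (-0.7192, 0.0087, -0.4723, 0.5095)

p' = (0.4300, -2.5300, 0.2600)
q' = (-0.7192, 0.0087, -0.4723, 0.5095)
v' = (0.6150, -0.5600, 1.1900)
ω' = (0.4992, -1.3840, -0.2321)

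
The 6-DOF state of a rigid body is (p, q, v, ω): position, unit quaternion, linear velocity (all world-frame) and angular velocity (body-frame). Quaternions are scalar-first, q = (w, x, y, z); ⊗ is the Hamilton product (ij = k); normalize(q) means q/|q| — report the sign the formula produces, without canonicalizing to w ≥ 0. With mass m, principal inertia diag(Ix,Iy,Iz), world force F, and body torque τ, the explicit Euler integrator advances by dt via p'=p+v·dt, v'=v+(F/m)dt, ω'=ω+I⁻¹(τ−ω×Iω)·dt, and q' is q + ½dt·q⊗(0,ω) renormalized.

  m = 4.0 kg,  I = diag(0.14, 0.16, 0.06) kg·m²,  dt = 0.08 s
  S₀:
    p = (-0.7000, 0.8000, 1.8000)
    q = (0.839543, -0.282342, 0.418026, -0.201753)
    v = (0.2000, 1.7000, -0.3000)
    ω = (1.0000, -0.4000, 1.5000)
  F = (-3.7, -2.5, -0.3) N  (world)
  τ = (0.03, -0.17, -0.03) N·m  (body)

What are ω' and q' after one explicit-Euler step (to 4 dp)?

angular accel α = (-0.2143, -1.8125, -0.3667)
ω' = ω + α·dt = (0.9829, -0.5450, 1.4707)
Hamilton product q⊗(0,ω) = (0.7521819, 1.3858808, -0.1140572, 0.9542253)
updated quaternion q' = (0.8673, -0.2263, 0.4123, -0.1631)

ω' = (0.9829, -0.5450, 1.4707)
q' = (0.8673, -0.2263, 0.4123, -0.1631)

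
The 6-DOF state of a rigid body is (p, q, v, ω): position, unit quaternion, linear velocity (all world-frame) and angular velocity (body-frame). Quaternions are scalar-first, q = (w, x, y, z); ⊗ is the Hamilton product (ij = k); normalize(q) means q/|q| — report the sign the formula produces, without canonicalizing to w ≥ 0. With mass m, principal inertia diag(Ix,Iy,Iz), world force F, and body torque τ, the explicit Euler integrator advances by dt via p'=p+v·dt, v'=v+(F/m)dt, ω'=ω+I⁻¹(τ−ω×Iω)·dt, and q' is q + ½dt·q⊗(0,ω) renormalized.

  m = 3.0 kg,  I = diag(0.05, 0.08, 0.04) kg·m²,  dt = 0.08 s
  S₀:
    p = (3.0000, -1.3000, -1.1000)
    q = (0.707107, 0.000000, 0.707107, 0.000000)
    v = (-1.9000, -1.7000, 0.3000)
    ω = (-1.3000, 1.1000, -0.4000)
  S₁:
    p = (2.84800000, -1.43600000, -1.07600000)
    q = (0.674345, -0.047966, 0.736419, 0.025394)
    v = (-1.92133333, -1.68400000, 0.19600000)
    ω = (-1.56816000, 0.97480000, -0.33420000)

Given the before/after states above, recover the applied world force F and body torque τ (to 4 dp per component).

v₁ − v₀ = (-0.02133333, 0.01600000, -0.10400000)
applied force F = (-0.8000, 0.6000, -3.9000)
rate change Δω = (-0.26816000, -0.12520000, 0.06580000)
τ = I·(Δω/dt) + ω₀×(Iω₀) = (-0.1500, -0.1200, -0.0100)

F = (-0.8000, 0.6000, -3.9000)
τ = (-0.1500, -0.1200, -0.0100)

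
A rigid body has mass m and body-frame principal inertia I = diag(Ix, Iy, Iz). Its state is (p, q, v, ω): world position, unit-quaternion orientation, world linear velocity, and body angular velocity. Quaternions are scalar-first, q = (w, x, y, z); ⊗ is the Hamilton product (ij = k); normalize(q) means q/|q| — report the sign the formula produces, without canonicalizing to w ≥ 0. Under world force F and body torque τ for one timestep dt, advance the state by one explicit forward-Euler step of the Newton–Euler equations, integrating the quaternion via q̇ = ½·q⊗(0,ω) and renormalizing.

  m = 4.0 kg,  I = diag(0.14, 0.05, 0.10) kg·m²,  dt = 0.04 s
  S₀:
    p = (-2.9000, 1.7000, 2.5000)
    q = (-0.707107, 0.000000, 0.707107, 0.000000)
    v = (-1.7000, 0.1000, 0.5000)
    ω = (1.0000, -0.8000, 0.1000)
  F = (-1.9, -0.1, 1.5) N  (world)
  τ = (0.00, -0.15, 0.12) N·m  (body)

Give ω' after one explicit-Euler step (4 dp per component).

(τ − ω×Iω)/I = (0.0286, -3.0800, 0.4800)
ω + α·dt = (1.0011, -0.9232, 0.1192)

ω' = (1.0011, -0.9232, 0.1192)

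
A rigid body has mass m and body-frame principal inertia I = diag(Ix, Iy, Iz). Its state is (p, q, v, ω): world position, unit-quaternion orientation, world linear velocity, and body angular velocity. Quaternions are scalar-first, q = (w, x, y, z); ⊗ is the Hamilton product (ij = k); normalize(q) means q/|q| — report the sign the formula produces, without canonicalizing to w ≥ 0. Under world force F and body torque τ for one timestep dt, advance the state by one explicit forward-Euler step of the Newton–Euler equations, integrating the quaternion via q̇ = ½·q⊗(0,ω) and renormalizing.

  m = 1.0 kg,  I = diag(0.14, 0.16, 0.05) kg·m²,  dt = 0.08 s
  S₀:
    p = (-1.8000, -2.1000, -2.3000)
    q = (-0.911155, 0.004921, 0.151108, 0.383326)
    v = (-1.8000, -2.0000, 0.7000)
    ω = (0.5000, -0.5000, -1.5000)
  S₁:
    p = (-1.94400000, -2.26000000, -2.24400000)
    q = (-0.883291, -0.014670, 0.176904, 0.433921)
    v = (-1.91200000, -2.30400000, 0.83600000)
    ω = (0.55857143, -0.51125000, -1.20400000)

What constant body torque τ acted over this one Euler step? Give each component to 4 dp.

Δω = ω₁−ω₀ = (0.05857143, -0.01125000, 0.29600000)
precession coupling = (-0.0825, -0.0675, -0.0050)
τ = I·(Δω/dt) + ω₀×(Iω₀) = (0.0200, -0.0900, 0.1800)

τ = (0.0200, -0.0900, 0.1800)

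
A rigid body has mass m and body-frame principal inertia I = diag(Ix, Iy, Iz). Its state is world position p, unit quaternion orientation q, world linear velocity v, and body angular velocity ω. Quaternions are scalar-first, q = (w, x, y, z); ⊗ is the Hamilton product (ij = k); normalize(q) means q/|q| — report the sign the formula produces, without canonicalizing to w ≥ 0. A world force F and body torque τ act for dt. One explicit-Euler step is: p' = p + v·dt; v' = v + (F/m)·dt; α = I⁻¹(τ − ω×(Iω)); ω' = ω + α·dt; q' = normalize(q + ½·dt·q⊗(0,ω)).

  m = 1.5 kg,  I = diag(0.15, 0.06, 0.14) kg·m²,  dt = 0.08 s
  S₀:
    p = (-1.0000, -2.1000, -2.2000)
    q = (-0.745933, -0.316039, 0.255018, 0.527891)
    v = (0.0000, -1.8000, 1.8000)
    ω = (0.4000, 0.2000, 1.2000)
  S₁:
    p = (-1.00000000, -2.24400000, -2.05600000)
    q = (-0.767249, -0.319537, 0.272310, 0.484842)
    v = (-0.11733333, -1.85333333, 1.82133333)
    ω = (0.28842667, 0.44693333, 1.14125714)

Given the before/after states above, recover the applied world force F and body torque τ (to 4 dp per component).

ω₁ − ω₀ = (-0.11157333, 0.24693333, -0.05874286)
precession coupling = (0.0192, 0.0048, -0.0072)
applied torque τ = (-0.1900, 0.1900, -0.1100)
Δv = v₁−v₀ = (-0.11733333, -0.05333333, 0.02133333)
F = m·Δv/dt = (-2.2000, -1.0000, 0.4000)

F = (-2.2000, -1.0000, 0.4000)
τ = (-0.1900, 0.1900, -0.1100)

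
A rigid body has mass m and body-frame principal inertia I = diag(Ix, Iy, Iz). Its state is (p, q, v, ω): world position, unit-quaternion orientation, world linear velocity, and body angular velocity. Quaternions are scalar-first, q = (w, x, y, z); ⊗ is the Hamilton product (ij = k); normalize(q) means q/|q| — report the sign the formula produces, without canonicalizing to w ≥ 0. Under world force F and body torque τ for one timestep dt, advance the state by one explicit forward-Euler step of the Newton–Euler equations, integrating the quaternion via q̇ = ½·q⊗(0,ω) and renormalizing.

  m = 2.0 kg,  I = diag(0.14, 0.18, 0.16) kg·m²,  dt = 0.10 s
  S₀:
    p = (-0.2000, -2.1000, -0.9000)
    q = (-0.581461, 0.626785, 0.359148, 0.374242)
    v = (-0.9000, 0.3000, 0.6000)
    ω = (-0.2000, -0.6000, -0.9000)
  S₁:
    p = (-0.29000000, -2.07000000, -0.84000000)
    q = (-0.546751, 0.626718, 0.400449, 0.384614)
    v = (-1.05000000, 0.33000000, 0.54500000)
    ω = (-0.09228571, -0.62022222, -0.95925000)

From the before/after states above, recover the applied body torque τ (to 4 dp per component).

rate change Δω = (0.10771429, -0.02022222, -0.05925000)
precession coupling = (-0.0108, -0.0036, 0.0048)
τ = I·(Δω/dt) + ω₀×(Iω₀) = (0.1400, -0.0400, -0.0900)

τ = (0.1400, -0.0400, -0.0900)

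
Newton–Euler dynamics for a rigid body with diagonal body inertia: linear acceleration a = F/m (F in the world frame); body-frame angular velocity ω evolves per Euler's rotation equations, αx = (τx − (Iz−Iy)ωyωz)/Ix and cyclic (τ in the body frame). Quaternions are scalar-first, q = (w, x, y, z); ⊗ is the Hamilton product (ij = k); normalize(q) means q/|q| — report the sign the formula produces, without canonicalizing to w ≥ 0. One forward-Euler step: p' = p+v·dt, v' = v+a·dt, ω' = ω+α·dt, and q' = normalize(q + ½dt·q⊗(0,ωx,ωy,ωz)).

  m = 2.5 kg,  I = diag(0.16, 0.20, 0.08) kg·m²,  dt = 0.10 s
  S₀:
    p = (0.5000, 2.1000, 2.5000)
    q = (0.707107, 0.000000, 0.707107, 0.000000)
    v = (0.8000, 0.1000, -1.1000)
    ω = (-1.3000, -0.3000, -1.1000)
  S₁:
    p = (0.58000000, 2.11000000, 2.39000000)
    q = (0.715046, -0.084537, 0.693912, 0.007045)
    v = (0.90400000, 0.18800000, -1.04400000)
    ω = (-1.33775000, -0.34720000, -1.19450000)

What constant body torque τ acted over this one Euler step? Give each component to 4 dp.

Δω = ω₁−ω₀ = (-0.03775000, -0.04720000, -0.09450000)
τ = I·(Δω/dt) + ω₀×(Iω₀) = (-0.1000, 0.0200, -0.0600)

τ = (-0.1000, 0.0200, -0.0600)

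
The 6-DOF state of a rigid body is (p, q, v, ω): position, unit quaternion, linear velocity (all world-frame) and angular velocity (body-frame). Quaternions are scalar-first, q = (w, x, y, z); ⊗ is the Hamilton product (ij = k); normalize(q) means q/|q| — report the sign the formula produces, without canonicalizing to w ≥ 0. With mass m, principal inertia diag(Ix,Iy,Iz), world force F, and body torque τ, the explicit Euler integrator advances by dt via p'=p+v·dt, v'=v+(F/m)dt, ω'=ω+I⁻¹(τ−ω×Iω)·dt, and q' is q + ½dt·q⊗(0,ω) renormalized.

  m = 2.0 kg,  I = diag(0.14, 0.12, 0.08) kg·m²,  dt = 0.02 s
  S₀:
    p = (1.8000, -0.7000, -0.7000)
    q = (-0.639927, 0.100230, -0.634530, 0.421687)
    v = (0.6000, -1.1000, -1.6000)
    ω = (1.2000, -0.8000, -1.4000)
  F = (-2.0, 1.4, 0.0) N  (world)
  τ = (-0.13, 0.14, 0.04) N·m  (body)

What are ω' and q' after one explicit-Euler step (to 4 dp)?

ω' = (1.1878, -0.7599, -1.3948)
q' = (-0.6402, 0.1048, -0.6228, 0.4374)

α = I⁻¹(τ − ω×Iω) = (-0.6086, 2.0067, 0.2600)
ω + α·dt = (1.1878, -0.7599, -1.3948)
Hamilton product q⊗(0,ω) = (-0.0375382, 0.4577792, 1.1582880, 1.5771498)
q + ½dt·q⊗(0,ω), renormalized = (-0.6402, 0.1048, -0.6228, 0.4374)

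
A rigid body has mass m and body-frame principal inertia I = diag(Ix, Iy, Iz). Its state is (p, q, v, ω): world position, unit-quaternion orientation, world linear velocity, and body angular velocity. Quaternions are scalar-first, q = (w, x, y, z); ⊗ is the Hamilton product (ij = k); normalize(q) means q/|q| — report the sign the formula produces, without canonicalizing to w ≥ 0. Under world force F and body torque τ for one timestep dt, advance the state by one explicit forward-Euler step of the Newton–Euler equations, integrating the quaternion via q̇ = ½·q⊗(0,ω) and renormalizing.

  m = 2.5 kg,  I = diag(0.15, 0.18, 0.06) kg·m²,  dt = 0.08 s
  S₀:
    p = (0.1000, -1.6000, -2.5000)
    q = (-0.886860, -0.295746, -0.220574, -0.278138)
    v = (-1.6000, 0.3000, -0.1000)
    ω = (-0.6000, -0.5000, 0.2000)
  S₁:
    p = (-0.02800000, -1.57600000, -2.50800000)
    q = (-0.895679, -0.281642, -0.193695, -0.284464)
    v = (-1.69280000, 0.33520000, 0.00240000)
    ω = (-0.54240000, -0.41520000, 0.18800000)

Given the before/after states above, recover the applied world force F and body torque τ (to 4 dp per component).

F = (-2.9000, 1.1000, 3.2000)
τ = (0.1200, 0.1800, 0.0000)

v₁ − v₀ = (-0.09280000, 0.03520000, 0.10240000)
F = m·Δv/dt = (-2.9000, 1.1000, 3.2000)
ω₁ − ω₀ = (0.05760000, 0.08480000, -0.01200000)
applied torque τ = (0.1200, 0.1800, 0.0000)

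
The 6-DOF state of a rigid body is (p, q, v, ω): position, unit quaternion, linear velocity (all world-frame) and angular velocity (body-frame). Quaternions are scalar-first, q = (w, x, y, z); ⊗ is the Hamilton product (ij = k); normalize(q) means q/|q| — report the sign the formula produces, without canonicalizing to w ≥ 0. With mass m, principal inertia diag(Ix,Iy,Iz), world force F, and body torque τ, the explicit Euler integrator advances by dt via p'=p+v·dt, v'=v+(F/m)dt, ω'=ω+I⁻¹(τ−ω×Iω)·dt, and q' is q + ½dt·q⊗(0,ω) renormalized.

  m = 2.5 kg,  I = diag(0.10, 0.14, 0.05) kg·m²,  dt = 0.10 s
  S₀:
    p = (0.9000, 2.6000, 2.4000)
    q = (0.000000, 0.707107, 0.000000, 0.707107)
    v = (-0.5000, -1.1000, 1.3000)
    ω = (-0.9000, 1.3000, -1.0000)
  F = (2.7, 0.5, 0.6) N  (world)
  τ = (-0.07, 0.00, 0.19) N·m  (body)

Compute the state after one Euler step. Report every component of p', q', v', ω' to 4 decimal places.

p + v·dt = (0.8500, 2.4900, 2.5300)
new velocity v' = (-0.3920, -1.0800, 1.3240)
ω×(Iω) gyroscopic = (0.1170, 0.0450, -0.0468)
angular accel α = (-1.8700, -0.3214, 4.7360)
ω' = ω + α·dt = (-1.0870, 1.2679, -0.5264)
2q̇ = q⊗(0,ω) = (1.3435033, -0.9192391, 0.0707107, 0.9192391)
q' = normalize(q + ½dt·q⊗(0,ω)) = (0.0669, 0.6583, 0.0035, 0.7498)

p' = (0.8500, 2.4900, 2.5300)
q' = (0.0669, 0.6583, 0.0035, 0.7498)
v' = (-0.3920, -1.0800, 1.3240)
ω' = (-1.0870, 1.2679, -0.5264)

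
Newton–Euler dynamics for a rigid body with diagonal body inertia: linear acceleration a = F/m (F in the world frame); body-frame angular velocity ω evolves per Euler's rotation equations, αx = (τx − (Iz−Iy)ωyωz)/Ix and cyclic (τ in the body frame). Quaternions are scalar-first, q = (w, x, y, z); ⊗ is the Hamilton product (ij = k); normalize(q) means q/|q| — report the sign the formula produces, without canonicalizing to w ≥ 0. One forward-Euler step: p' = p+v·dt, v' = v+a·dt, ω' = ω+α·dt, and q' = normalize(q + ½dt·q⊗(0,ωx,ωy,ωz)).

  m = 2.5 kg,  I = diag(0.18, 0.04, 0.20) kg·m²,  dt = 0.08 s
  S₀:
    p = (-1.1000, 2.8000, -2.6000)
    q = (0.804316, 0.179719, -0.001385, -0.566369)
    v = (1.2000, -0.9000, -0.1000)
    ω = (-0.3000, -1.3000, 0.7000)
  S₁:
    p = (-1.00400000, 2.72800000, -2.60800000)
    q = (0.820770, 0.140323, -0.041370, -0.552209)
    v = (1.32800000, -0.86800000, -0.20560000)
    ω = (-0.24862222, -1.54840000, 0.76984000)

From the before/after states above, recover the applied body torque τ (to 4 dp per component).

Δω = ω₁−ω₀ = (0.05137778, -0.24840000, 0.06984000)
ω₀×(Iω₀) = (-0.1456, 0.0042, -0.0546)
τ = I·(Δω/dt) + ω₀×(Iω₀) = (-0.0300, -0.1200, 0.1200)

τ = (-0.0300, -0.1200, 0.1200)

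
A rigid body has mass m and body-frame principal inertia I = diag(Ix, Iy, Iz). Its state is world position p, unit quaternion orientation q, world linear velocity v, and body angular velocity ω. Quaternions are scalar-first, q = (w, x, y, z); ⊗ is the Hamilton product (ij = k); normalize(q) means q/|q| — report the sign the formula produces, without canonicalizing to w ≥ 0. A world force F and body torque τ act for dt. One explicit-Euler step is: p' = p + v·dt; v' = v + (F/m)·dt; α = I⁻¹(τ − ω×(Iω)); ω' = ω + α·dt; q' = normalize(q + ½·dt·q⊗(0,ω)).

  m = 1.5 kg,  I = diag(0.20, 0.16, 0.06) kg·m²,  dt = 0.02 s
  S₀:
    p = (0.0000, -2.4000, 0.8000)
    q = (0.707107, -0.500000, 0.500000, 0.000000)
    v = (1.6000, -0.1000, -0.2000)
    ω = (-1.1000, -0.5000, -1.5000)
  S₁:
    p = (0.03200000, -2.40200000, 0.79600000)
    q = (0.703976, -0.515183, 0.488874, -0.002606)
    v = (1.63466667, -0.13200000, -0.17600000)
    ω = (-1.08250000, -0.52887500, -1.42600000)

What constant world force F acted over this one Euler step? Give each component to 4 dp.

Δv = v₁−v₀ = (0.03466667, -0.03200000, 0.02400000)
F = m·Δv/dt = (2.6000, -2.4000, 1.8000)

F = (2.6000, -2.4000, 1.8000)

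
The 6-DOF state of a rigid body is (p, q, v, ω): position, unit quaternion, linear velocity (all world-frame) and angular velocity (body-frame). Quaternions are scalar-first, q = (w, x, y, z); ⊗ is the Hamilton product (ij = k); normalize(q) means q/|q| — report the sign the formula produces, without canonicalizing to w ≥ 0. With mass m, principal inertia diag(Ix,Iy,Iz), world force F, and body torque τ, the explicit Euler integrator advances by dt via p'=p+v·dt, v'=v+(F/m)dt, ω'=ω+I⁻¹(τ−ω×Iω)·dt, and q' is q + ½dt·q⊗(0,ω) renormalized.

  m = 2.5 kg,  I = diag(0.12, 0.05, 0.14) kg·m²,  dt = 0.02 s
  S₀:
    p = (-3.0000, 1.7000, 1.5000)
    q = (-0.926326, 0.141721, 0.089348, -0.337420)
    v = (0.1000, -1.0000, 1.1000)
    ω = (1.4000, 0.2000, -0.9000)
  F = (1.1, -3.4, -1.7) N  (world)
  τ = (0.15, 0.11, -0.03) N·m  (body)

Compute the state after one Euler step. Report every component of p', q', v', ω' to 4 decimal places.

angular accel α = (1.3850, 1.6960, -0.0743)
ω + α·dt = (1.4277, 0.2339, -0.9015)
2q̇ = q⊗(0,ω) = (-0.5199570, -1.3097856, -0.5301043, 0.7369504)
q + ½dt·q⊗(0,ω), renormalized = (-0.9314, 0.1286, 0.0840, -0.3300)
p + v·dt = (-2.9980, 1.6800, 1.5220)
v' = v + a·dt = (0.1088, -1.0272, 1.0864)

p' = (-2.9980, 1.6800, 1.5220)
q' = (-0.9314, 0.1286, 0.0840, -0.3300)
v' = (0.1088, -1.0272, 1.0864)
ω' = (1.4277, 0.2339, -0.9015)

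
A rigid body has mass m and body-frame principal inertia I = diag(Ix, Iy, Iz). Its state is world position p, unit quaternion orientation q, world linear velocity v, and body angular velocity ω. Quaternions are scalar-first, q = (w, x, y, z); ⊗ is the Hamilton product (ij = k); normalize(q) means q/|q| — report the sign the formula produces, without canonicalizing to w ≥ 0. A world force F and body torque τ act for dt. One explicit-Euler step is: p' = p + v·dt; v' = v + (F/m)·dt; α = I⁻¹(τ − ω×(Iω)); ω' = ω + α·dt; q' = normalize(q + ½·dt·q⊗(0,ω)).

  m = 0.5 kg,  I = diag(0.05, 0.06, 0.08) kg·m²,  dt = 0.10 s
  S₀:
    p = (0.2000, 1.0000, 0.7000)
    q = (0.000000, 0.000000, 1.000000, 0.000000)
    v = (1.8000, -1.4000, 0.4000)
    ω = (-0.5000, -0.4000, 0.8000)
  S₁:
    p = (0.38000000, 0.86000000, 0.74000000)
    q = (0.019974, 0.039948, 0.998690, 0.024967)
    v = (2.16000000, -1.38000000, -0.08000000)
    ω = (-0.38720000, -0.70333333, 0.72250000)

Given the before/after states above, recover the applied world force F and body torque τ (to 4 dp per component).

F = (1.8000, 0.1000, -2.4000)
τ = (0.0500, -0.1700, -0.0600)

Δω = ω₁−ω₀ = (0.11280000, -0.30333333, -0.07750000)
τ = I·(Δω/dt) + ω₀×(Iω₀) = (0.0500, -0.1700, -0.0600)
v₁ − v₀ = (0.36000000, 0.02000000, -0.48000000)
applied force F = (1.8000, 0.1000, -2.4000)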